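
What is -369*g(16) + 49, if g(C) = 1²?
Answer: -320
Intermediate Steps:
g(C) = 1
-369*g(16) + 49 = -369*1 + 49 = -369 + 49 = -320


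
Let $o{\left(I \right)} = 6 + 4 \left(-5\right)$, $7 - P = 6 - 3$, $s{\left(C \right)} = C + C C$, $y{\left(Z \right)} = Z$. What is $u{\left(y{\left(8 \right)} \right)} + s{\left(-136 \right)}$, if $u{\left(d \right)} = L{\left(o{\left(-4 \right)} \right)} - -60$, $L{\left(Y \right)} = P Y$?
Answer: $18364$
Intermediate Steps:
$s{\left(C \right)} = C + C^{2}$
$P = 4$ ($P = 7 - \left(6 - 3\right) = 7 - 3 = 4$)
$o{\left(I \right)} = -14$ ($o{\left(I \right)} = 6 - 20 = -14$)
$L{\left(Y \right)} = 4 Y$
$u{\left(d \right)} = 4$ ($u{\left(d \right)} = 4 \left(-14\right) - -60 = -56 + 60 = 4$)
$u{\left(y{\left(8 \right)} \right)} + s{\left(-136 \right)} = 4 - 136 \left(1 - 136\right) = 4 - -18360 = 4 + 18360 = 18364$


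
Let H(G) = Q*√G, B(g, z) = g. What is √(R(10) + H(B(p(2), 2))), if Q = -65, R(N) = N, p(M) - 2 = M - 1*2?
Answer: √(10 - 65*√2) ≈ 9.0512*I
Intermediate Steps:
p(M) = M (p(M) = 2 + (M - 1*2) = 2 + (M - 2) = 2 + (-2 + M) = M)
H(G) = -65*√G
√(R(10) + H(B(p(2), 2))) = √(10 - 65*√2)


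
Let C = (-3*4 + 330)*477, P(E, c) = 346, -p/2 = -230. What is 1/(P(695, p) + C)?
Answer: 1/152032 ≈ 6.5776e-6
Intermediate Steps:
p = 460 (p = -2*(-230) = 460)
C = 151686 (C = (-12 + 330)*477 = 318*477 = 151686)
1/(P(695, p) + C) = 1/(346 + 151686) = 1/152032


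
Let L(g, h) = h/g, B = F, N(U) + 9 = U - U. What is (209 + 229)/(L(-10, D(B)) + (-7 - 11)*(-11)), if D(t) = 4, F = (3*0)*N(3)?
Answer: 1095/494 ≈ 2.2166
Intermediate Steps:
N(U) = -9 (N(U) = -9 + (U - U) = -9 + 0 = -9)
F = 0 (F = (3*0)*(-9) = 0*(-9) = 0)
B = 0
(209 + 229)/(L(-10, D(B)) + (-7 - 11)*(-11)) = (209 + 229)/(4/(-10) + (-7 - 11)*(-11)) = 438/(4*(-⅒) - 18*(-11)) = 438/(-⅖ + 198) = 438/(988/5) = 438*(5/988) = 1095/494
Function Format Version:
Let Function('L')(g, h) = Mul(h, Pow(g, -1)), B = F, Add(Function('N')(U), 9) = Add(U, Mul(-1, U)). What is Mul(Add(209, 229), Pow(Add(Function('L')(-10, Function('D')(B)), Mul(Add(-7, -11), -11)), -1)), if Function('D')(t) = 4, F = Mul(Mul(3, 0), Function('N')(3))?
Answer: Rational(1095, 494) ≈ 2.2166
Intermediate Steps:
Function('N')(U) = -9 (Function('N')(U) = Add(-9, Add(U, Mul(-1, U))) = Add(-9, 0) = -9)
F = 0 (F = Mul(Mul(3, 0), -9) = Mul(0, -9) = 0)
B = 0
Mul(Add(209, 229), Pow(Add(Function('L')(-10, Function('D')(B)), Mul(Add(-7, -11), -11)), -1)) = Mul(Add(209, 229), Pow(Add(Mul(4, Pow(-10, -1)), Mul(Add(-7, -11), -11)), -1)) = Mul(438, Pow(Add(Mul(4, Rational(-1, 10)), Mul(-18, -11)), -1)) = Mul(438, Pow(Add(Rational(-2, 5), 198), -1)) = Mul(438, Pow(Rational(988, 5), -1)) = Mul(438, Rational(5, 988)) = Rational(1095, 494)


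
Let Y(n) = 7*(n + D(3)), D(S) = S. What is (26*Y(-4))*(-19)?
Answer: 3458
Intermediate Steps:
Y(n) = 21 + 7*n (Y(n) = 7*(n + 3) = 7*(3 + n) = 21 + 7*n)
(26*Y(-4))*(-19) = (26*(21 + 7*(-4)))*(-19) = (26*(21 - 28))*(-19) = (26*(-7))*(-19) = -182*(-19) = 3458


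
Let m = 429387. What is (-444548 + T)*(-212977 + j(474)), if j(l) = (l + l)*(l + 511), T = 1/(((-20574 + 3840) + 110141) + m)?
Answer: -167519682362690133/522794 ≈ -3.2043e+11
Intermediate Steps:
T = 1/522794 (T = 1/(((-20574 + 3840) + 110141) + 429387) = 1/((-16734 + 110141) + 429387) = 1/(93407 + 429387) = 1/522794 ≈ 1.9128e-6)
j(l) = 2*l*(511 + l) (j(l) = (2*l)*(511 + l) = 2*l*(511 + l))
(-444548 + T)*(-212977 + j(474)) = (-444548 + 1/522794)*(-212977 + 2*474*(511 + 474)) = -232407027111*(-212977 + 2*474*985)/522794 = -232407027111*(-212977 + 933780)/522794 = -232407027111/522794*720803 = -167519682362690133/522794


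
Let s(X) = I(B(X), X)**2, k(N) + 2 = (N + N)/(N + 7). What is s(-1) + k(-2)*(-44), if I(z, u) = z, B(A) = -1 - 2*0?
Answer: 621/5 ≈ 124.20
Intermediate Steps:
k(N) = -2 + 2*N/(7 + N) (k(N) = -2 + (N + N)/(N + 7) = -2 + (2*N)/(7 + N) = -2 + 2*N/(7 + N))
B(A) = -1 (B(A) = -1 + 0 = -1)
s(X) = 1 (s(X) = (-1)**2 = 1)
s(-1) + k(-2)*(-44) = 1 - 14/(7 - 2)*(-44) = 1 - 14/5*(-44) = 1 + 616/5 = 621/5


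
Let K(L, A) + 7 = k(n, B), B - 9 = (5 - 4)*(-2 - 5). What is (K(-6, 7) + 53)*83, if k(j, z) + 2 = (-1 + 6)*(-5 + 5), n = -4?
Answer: 3652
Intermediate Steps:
B = 2 (B = 9 + (5 - 4)*(-2 - 5) = 9 + 1*(-7) = 9 - 7 = 2)
k(j, z) = -2 (k(j, z) = -2 + (-1 + 6)*(-5 + 5) = -2 + 5*0 = -2 + 0 = -2)
K(L, A) = -9 (K(L, A) = -7 - 2 = -9)
(K(-6, 7) + 53)*83 = (-9 + 53)*83 = 44*83 = 3652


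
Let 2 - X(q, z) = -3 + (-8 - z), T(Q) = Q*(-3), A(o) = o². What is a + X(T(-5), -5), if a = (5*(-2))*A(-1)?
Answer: -2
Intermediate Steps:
T(Q) = -3*Q
X(q, z) = 13 + z (X(q, z) = 2 - (-3 + (-8 - z)) = 2 - (-11 - z) = 2 + (11 + z) = 13 + z)
a = -10 (a = (5*(-2))*(-1)² = -10*1 = -10)
a + X(T(-5), -5) = -10 + (13 - 5) = -10 + 8 = -2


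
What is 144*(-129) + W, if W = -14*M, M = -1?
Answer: -18562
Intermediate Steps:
W = 14 (W = -14*(-1) = 14)
144*(-129) + W = 144*(-129) + 14 = -18576 + 14 = -18562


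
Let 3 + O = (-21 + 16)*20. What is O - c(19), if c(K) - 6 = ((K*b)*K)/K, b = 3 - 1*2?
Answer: -128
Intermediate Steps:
b = 1 (b = 3 - 2 = 1)
O = -103 (O = -3 + (-21 + 16)*20 = -3 - 5*20 = -3 - 100 = -103)
c(K) = 6 + K (c(K) = 6 + ((K*1)*K)/K = 6 + (K*K)/K = 6 + K²/K = 6 + K)
O - c(19) = -103 - (6 + 19) = -103 - 1*25 = -103 - 25 = -128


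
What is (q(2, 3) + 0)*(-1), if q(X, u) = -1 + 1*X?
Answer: -1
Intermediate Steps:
q(X, u) = -1 + X
(q(2, 3) + 0)*(-1) = ((-1 + 2) + 0)*(-1) = (1 + 0)*(-1) = 1*(-1) = -1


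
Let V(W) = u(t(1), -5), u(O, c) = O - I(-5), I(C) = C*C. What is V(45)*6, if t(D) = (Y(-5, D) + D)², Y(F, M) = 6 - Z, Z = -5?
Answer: 714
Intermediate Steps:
Y(F, M) = 11 (Y(F, M) = 6 - 1*(-5) = 6 + 5 = 11)
I(C) = C²
t(D) = (11 + D)²
u(O, c) = -25 + O (u(O, c) = O - 1*(-5)² = O - 1*25 = O - 25 = -25 + O)
V(W) = 119 (V(W) = -25 + (11 + 1)² = -25 + 12² = -25 + 144 = 119)
V(45)*6 = 119*6 = 714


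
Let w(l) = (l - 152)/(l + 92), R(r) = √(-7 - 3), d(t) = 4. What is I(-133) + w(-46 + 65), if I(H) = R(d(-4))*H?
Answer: -133/111 - 133*I*√10 ≈ -1.1982 - 420.58*I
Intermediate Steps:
R(r) = I*√10 (R(r) = √(-10) = I*√10)
w(l) = (-152 + l)/(92 + l)
I(H) = I*H*√10 (I(H) = (I*√10)*H = I*H*√10)
I(-133) + w(-46 + 65) = I*(-133)*√10 + (-152 + (-46 + 65))/(92 + (-46 + 65)) = -133*I*√10 + (-152 + 19)/(92 + 19) = -133*I*√10 - 133/111 = -133/111 - 133*I*√10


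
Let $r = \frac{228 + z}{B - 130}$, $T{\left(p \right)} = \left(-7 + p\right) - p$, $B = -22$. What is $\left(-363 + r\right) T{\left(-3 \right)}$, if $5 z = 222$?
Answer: $\frac{970347}{380} \approx 2553.5$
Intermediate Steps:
$z = \frac{222}{5}$ ($z = \frac{1}{5} \cdot 222 = \frac{222}{5} \approx 44.4$)
$T{\left(p \right)} = -7$
$r = - \frac{681}{380}$ ($r = \frac{228 + \frac{222}{5}}{-22 - 130} = \frac{1362}{5 \left(-152\right)} = \frac{1362}{5} \left(- \frac{1}{152}\right) = - \frac{681}{380} \approx -1.7921$)
$\left(-363 + r\right) T{\left(-3 \right)} = \left(-363 - \frac{681}{380}\right) \left(-7\right) = \left(- \frac{138621}{380}\right) \left(-7\right) = \frac{970347}{380}$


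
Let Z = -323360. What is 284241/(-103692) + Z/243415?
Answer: -6847891209/1682679212 ≈ -4.0696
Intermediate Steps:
284241/(-103692) + Z/243415 = 284241/(-103692) - 323360/243415 = 284241*(-1/103692) - 323360*1/243415 = -94747/34564 - 64672/48683 = -6847891209/1682679212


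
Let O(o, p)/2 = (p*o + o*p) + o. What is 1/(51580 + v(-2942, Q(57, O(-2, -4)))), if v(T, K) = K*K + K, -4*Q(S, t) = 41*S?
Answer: 16/6277501 ≈ 2.5488e-6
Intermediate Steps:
O(o, p) = 2*o + 4*o*p (O(o, p) = 2*((p*o + o*p) + o) = 2*((o*p + o*p) + o) = 2*(2*o*p + o) = 2*(o + 2*o*p) = 2*o + 4*o*p)
Q(S, t) = -41*S/4
v(T, K) = K + K² (v(T, K) = K² + K = K + K²)
1/(51580 + v(-2942, Q(57, O(-2, -4)))) = 1/(51580 + (-41/4*57)*(1 - 41/4*57)) = 1/(51580 - 2337*(1 - 2337/4)/4) = 1/(51580 - 2337/4*(-2333/4)) = 1/(51580 + 5452221/16) = 1/(6277501/16) = 16/6277501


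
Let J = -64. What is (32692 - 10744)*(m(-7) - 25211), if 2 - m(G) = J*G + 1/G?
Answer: -3941816904/7 ≈ -5.6312e+8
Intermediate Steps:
m(G) = 2 - 1/G + 64*G (m(G) = 2 - (-64*G + 1/G) = 2 - (1/G - 64*G) = 2 + (-1/G + 64*G) = 2 - 1/G + 64*G)
(32692 - 10744)*(m(-7) - 25211) = (32692 - 10744)*((2 - 1/(-7) + 64*(-7)) - 25211) = 21948*((2 - 1*(-⅐) - 448) - 25211) = 21948*((2 + ⅐ - 448) - 25211) = 21948*(-3121/7 - 25211) = 21948*(-179598/7) = -3941816904/7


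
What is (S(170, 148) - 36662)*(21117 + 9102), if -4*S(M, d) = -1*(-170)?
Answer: -2218346571/2 ≈ -1.1092e+9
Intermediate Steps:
S(M, d) = -85/2 (S(M, d) = -(-1)*(-170)/4 = -¼*170 = -85/2)
(S(170, 148) - 36662)*(21117 + 9102) = (-85/2 - 36662)*(21117 + 9102) = -73409/2*30219 = -2218346571/2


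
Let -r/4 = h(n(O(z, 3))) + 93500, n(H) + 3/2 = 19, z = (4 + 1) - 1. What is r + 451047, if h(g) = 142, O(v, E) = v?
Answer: 76479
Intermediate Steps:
z = 4 (z = 5 - 1 = 4)
n(H) = 35/2 (n(H) = -3/2 + 19 = 35/2)
r = -374568 (r = -4*(142 + 93500) = -4*93642 = -374568)
r + 451047 = -374568 + 451047 = 76479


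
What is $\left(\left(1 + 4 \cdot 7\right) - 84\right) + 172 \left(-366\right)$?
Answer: $-63007$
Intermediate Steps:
$\left(\left(1 + 4 \cdot 7\right) - 84\right) + 172 \left(-366\right) = \left(\left(1 + 28\right) - 84\right) - 62952 = \left(29 - 84\right) - 62952 = -55 - 62952 = -63007$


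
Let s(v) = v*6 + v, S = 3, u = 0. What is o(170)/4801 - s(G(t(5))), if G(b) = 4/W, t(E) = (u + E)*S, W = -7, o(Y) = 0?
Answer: 4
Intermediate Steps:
t(E) = 3*E (t(E) = (0 + E)*3 = E*3 = 3*E)
G(b) = -4/7 (G(b) = 4/(-7) = 4*(-1/7) = -4/7)
s(v) = 7*v (s(v) = 6*v + v = 7*v)
o(170)/4801 - s(G(t(5))) = 0/4801 - 7*(-4)/7 = 0*(1/4801) - 1*(-4) = 0 + 4 = 4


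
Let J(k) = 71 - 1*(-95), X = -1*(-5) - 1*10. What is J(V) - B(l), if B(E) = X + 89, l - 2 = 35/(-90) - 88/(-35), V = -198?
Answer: 82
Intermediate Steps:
X = -5 (X = 5 - 10 = -5)
l = 2599/630 (l = 2 + (35/(-90) - 88/(-35)) = 2 + (35*(-1/90) - 88*(-1/35)) = 2 + (-7/18 + 88/35) = 2 + 1339/630 = 2599/630 ≈ 4.1254)
J(k) = 166 (J(k) = 71 + 95 = 166)
B(E) = 84 (B(E) = -5 + 89 = 84)
J(V) - B(l) = 166 - 1*84 = 166 - 84 = 82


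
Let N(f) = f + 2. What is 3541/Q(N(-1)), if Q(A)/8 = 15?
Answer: 3541/120 ≈ 29.508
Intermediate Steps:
N(f) = 2 + f
Q(A) = 120 (Q(A) = 8*15 = 120)
3541/Q(N(-1)) = 3541/120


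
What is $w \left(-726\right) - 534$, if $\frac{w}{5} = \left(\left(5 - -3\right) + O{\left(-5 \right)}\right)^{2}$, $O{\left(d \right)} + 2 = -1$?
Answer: $-91284$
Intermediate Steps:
$O{\left(d \right)} = -3$ ($O{\left(d \right)} = -2 - 1 = -3$)
$w = 125$ ($w = 5 \left(\left(5 - -3\right) - 3\right)^{2} = 5 \left(\left(5 + 3\right) - 3\right)^{2} = 5 \left(8 - 3\right)^{2} = 5 \cdot 5^{2} = 5 \cdot 25 = 125$)
$w \left(-726\right) - 534 = 125 \left(-726\right) - 534 = -90750 - 534 = -91284$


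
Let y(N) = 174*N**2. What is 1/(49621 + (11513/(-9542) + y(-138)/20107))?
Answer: 191860994/9551721796935 ≈ 2.0087e-5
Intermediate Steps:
1/(49621 + (11513/(-9542) + y(-138)/20107)) = 1/(49621 + (11513/(-9542) + (174*(-138)**2)/20107)) = 1/(49621 + (11513*(-1/9542) + (174*19044)*(1/20107))) = 1/(49621 + (-11513/9542 + 3313656*(1/20107))) = 1/(49621 + (-11513/9542 + 3313656/20107)) = 1/(49621 + 31387413661/191860994) = 1/(9551721796935/191860994) = 191860994/9551721796935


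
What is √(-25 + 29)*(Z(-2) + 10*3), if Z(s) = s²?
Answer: 68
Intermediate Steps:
√(-25 + 29)*(Z(-2) + 10*3) = √(-25 + 29)*((-2)² + 10*3) = √4*(4 + 30) = 2*34 = 68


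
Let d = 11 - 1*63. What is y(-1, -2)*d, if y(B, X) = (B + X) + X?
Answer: 260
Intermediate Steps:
d = -52 (d = 11 - 63 = -52)
y(B, X) = B + 2*X
y(-1, -2)*d = (-1 + 2*(-2))*(-52) = (-1 - 4)*(-52) = -5*(-52) = 260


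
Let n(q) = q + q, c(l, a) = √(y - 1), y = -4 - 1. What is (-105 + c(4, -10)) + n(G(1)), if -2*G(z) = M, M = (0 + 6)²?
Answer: -141 + I*√6 ≈ -141.0 + 2.4495*I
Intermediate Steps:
y = -5
M = 36 (M = 6² = 36)
c(l, a) = I*√6 (c(l, a) = √(-5 - 1) = √(-6) = I*√6)
G(z) = -18 (G(z) = -½*36 = -18)
n(q) = 2*q
(-105 + c(4, -10)) + n(G(1)) = (-105 + I*√6) + 2*(-18) = (-105 + I*√6) - 36 = -141 + I*√6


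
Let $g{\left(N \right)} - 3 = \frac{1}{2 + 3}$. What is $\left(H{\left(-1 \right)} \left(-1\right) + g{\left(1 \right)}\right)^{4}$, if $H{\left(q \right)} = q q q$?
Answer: $\frac{194481}{625} \approx 311.17$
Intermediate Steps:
$H{\left(q \right)} = q^{3}$ ($H{\left(q \right)} = q^{2} q = q^{3}$)
$g{\left(N \right)} = \frac{16}{5}$ ($g{\left(N \right)} = 3 + \frac{1}{2 + 3} = 3 + \frac{1}{5} = \frac{16}{5}$)
$\left(H{\left(-1 \right)} \left(-1\right) + g{\left(1 \right)}\right)^{4} = \left(\left(-1\right)^{3} \left(-1\right) + \frac{16}{5}\right)^{4} = \left(\left(-1\right) \left(-1\right) + \frac{16}{5}\right)^{4} = \left(1 + \frac{16}{5}\right)^{4} = \left(\frac{21}{5}\right)^{4} = \frac{194481}{625}$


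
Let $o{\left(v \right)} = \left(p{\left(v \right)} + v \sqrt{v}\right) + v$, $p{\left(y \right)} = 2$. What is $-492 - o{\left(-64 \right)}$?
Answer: $-430 + 512 i \approx -430.0 + 512.0 i$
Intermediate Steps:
$o{\left(v \right)} = 2 + v + v^{\frac{3}{2}}$ ($o{\left(v \right)} = \left(2 + v \sqrt{v}\right) + v = \left(2 + v^{\frac{3}{2}}\right) + v = 2 + v + v^{\frac{3}{2}}$)
$-492 - o{\left(-64 \right)} = -492 - \left(2 - 64 + \left(-64\right)^{\frac{3}{2}}\right) = -492 - \left(2 - 64 - 512 i\right) = -492 - \left(-62 - 512 i\right) = -492 + \left(62 + 512 i\right) = -430 + 512 i$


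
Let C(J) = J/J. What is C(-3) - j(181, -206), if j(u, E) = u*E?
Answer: 37287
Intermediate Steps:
j(u, E) = E*u
C(J) = 1
C(-3) - j(181, -206) = 1 - (-206)*181 = 1 - 1*(-37286) = 1 + 37286 = 37287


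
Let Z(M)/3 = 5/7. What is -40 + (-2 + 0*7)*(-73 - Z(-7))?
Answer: 772/7 ≈ 110.29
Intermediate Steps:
Z(M) = 15/7 (Z(M) = 3*(5/7) = 15/7)
-40 + (-2 + 0*7)*(-73 - Z(-7)) = -40 + (-2 + 0*7)*(-73 - 1*15/7) = -40 + (-2 + 0)*(-73 - 15/7) = -40 - 2*(-526/7) = -40 + 1052/7 = 772/7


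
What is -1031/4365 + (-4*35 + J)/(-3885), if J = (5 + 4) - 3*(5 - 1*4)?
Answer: -45607/226107 ≈ -0.20171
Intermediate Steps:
J = 6 (J = 9 - 3*(5 - 4) = 9 - 3*1 = 9 - 3 = 6)
-1031/4365 + (-4*35 + J)/(-3885) = -1031/4365 + (-4*35 + 6)/(-3885) = -1031*1/4365 + (-140 + 6)*(-1/3885) = -1031/4365 - 134*(-1/3885) = -1031/4365 + 134/3885 = -45607/226107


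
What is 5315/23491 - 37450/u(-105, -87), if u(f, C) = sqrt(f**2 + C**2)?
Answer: 5315/23491 - 18725*sqrt(2066)/3099 ≈ -274.41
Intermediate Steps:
u(f, C) = sqrt(C**2 + f**2)
5315/23491 - 37450/u(-105, -87) = 5315/23491 - 37450/sqrt((-87)**2 + (-105)**2) = 5315*(1/23491) - 37450/sqrt(7569 + 11025) = 5315/23491 - 37450*sqrt(2066)/6198 = 5315/23491 - 18725*sqrt(2066)/3099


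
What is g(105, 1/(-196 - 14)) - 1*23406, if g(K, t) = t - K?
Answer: -4937311/210 ≈ -23511.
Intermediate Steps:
g(105, 1/(-196 - 14)) - 1*23406 = (1/(-196 - 14) - 1*105) - 1*23406 = (1/(-210) - 105) - 23406 = (-1/210 - 105) - 23406 = -22051/210 - 23406 = -4937311/210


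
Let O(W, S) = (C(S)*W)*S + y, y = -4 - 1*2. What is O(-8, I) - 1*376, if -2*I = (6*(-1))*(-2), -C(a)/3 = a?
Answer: 482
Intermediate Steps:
y = -6 (y = -4 - 2 = -6)
C(a) = -3*a
I = -6 (I = -6*(-1)*(-2)/2 = -(-3)*(-2) = -1/2*12 = -6)
O(W, S) = -6 - 3*W*S**2 (O(W, S) = ((-3*S)*W)*S - 6 = (-3*S*W)*S - 6 = -3*W*S**2 - 6 = -6 - 3*W*S**2)
O(-8, I) - 1*376 = (-6 - 3*(-8)*(-6)**2) - 1*376 = (-6 - 3*(-8)*36) - 376 = (-6 + 864) - 376 = 858 - 376 = 482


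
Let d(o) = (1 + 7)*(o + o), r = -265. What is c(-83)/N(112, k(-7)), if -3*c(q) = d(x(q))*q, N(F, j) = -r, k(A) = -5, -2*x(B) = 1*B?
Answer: 55112/795 ≈ 69.323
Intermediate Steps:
x(B) = -B/2
N(F, j) = 265 (N(F, j) = -1*(-265) = 265)
d(o) = 16*o (d(o) = 8*(2*o) = 16*o)
c(q) = 8*q²/3 (c(q) = -16*(-q/2)*q/3 = -(-8*q)*q/3 = -(-8)*q²/3 = 8*q²/3)
c(-83)/N(112, k(-7)) = ((8/3)*(-83)²)/265 = ((8/3)*6889)*(1/265) = (55112/3)*(1/265) = 55112/795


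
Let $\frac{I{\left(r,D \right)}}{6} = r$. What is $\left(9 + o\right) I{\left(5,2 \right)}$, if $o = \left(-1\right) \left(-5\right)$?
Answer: $420$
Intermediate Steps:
$I{\left(r,D \right)} = 6 r$
$o = 5$
$\left(9 + o\right) I{\left(5,2 \right)} = \left(9 + 5\right) 6 \cdot 5 = 14 \cdot 30 = 420$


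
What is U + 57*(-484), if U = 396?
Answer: -27192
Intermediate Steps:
U + 57*(-484) = 396 + 57*(-484) = 396 - 27588 = -27192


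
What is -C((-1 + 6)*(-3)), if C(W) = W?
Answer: 15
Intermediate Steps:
-C((-1 + 6)*(-3)) = -(-1 + 6)*(-3) = -5*(-3) = -1*(-15) = 15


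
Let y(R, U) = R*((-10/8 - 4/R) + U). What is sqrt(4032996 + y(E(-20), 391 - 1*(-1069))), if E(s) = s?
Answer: sqrt(4003817) ≈ 2001.0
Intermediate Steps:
y(R, U) = R*(-5/4 + U - 4/R) (y(R, U) = R*((-10*1/8 - 4/R) + U) = R*((-5/4 - 4/R) + U) = R*(-5/4 + U - 4/R))
sqrt(4032996 + y(E(-20), 391 - 1*(-1069))) = sqrt(4032996 + (-4 - 5/4*(-20) - 20*(391 - 1*(-1069)))) = sqrt(4032996 + (-4 + 25 - 20*(391 + 1069))) = sqrt(4032996 + (-4 + 25 - 20*1460)) = sqrt(4032996 + (-4 + 25 - 29200)) = sqrt(4032996 - 29179) = sqrt(4003817)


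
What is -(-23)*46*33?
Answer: 34914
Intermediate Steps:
-(-23)*46*33 = -23*(-46)*33 = 1058*33 = 34914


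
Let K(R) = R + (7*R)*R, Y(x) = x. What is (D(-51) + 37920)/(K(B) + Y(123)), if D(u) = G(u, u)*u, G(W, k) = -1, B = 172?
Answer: 37971/207383 ≈ 0.18310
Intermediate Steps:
K(R) = R + 7*R²
D(u) = -u
(D(-51) + 37920)/(K(B) + Y(123)) = (-1*(-51) + 37920)/(172*(1 + 7*172) + 123) = (51 + 37920)/(172*(1 + 1204) + 123) = 37971/(172*1205 + 123) = 37971/(207260 + 123) = 37971/207383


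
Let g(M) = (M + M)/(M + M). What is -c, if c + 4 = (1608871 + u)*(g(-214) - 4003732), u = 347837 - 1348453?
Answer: 2435289399409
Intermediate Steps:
u = -1000616
g(M) = 1 (g(M) = (2*M)/((2*M)) = (2*M)*(1/(2*M)) = 1)
c = -2435289399409 (c = -4 + (1608871 - 1000616)*(1 - 4003732) = -4 + 608255*(-4003731) = -4 - 2435289399405 = -2435289399409)
-c = -1*(-2435289399409) = 2435289399409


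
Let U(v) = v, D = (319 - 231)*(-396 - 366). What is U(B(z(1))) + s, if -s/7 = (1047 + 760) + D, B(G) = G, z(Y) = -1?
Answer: 456742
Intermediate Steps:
D = -67056 (D = 88*(-762) = -67056)
s = 456743 (s = -7*((1047 + 760) - 67056) = -7*(1807 - 67056) = -7*(-65249) = 456743)
U(B(z(1))) + s = -1 + 456743 = 456742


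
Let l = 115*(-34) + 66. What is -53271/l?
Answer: 53271/3844 ≈ 13.858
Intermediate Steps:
l = -3844 (l = -3910 + 66 = -3844)
-53271/l = -53271/(-3844) = -53271*(-1/3844) = 53271/3844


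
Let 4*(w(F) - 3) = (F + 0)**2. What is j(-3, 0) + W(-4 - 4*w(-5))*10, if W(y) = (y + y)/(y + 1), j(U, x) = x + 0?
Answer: 41/2 ≈ 20.500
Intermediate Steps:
w(F) = 3 + F**2/4 (w(F) = 3 + (F + 0)**2/4 = 3 + F**2/4)
j(U, x) = x
W(y) = 2*y/(1 + y) (W(y) = (2*y)/(1 + y) = 2*y/(1 + y))
j(-3, 0) + W(-4 - 4*w(-5))*10 = 0 + (2*(-4 - 4*(3 + (1/4)*(-5)**2))/(1 + (-4 - 4*(3 + (1/4)*(-5)**2))))*10 = 0 + (2*(-4 - 4*(3 + (1/4)*25))/(1 + (-4 - 4*(3 + (1/4)*25))))*10 = 0 + (2*(-4 - 4*(3 + 25/4))/(1 + (-4 - 4*(3 + 25/4))))*10 = 0 + (2*(-4 - 4*37/4)/(1 + (-4 - 4*37/4)))*10 = 0 + (2*(-4 - 37)/(1 + (-4 - 37)))*10 = 0 + (2*(-41)/(1 - 41))*10 = 0 + (2*(-41)/(-40))*10 = 0 + (2*(-41)*(-1/40))*10 = 0 + (41/20)*10 = 0 + 41/2 = 41/2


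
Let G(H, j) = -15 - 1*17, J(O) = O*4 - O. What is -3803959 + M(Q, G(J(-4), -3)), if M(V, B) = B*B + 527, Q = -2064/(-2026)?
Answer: -3802408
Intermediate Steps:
Q = 1032/1013 (Q = -2064*(-1/2026) = 1032/1013 ≈ 1.0188)
J(O) = 3*O (J(O) = 4*O - O = 3*O)
G(H, j) = -32 (G(H, j) = -15 - 17 = -32)
M(V, B) = 527 + B**2 (M(V, B) = B**2 + 527 = 527 + B**2)
-3803959 + M(Q, G(J(-4), -3)) = -3803959 + (527 + (-32)**2) = -3803959 + (527 + 1024) = -3803959 + 1551 = -3802408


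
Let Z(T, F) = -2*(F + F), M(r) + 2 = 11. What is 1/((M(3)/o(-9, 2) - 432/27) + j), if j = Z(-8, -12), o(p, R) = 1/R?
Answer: 1/50 ≈ 0.020000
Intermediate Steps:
M(r) = 9 (M(r) = -2 + 11 = 9)
Z(T, F) = -4*F
j = 48 (j = -4*(-12) = 48)
1/((M(3)/o(-9, 2) - 432/27) + j) = 1/((9/(1/2) - 432/27) + 48) = 1/((9/(½) - 432*1/27) + 48) = 1/((9*2 - 16) + 48) = 1/((18 - 16) + 48) = 1/(2 + 48) = 1/50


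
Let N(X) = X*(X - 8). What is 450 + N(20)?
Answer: 690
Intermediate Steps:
N(X) = X*(-8 + X)
450 + N(20) = 450 + 20*(-8 + 20) = 450 + 20*12 = 450 + 240 = 690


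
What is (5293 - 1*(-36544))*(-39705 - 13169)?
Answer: -2212089538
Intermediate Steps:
(5293 - 1*(-36544))*(-39705 - 13169) = (5293 + 36544)*(-52874) = 41837*(-52874) = -2212089538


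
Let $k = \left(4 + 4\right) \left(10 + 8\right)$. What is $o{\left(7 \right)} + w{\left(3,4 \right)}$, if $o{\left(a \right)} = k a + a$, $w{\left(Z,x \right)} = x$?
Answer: $1019$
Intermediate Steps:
$k = 144$ ($k = 8 \cdot 18 = 144$)
$o{\left(a \right)} = 145 a$ ($o{\left(a \right)} = 144 a + a = 145 a$)
$o{\left(7 \right)} + w{\left(3,4 \right)} = 145 \cdot 7 + 4 = 1015 + 4 = 1019$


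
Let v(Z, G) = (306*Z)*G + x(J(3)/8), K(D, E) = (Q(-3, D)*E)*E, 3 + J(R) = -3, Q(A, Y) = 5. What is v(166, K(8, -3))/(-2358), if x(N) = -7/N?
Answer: -3428744/3537 ≈ -969.39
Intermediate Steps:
J(R) = -6 (J(R) = -3 - 3 = -6)
K(D, E) = 5*E**2 (K(D, E) = (5*E)*E = 5*E**2)
v(Z, G) = 28/3 + 306*G*Z (v(Z, G) = (306*Z)*G - 7/((-6/8)) = 306*G*Z - 7/((-6*1/8)) = 306*G*Z - 7/(-3/4) = 306*G*Z - 7*(-4/3) = 306*G*Z + 28/3 = 28/3 + 306*G*Z)
v(166, K(8, -3))/(-2358) = (28/3 + 306*(5*(-3)**2)*166)/(-2358) = (28/3 + 306*(5*9)*166)*(-1/2358) = (28/3 + 306*45*166)*(-1/2358) = (28/3 + 2285820)*(-1/2358) = (6857488/3)*(-1/2358) = -3428744/3537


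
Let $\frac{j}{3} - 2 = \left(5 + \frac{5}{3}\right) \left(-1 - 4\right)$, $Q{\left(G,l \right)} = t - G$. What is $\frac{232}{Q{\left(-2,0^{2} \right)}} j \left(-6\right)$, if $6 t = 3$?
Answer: $\frac{261696}{5} \approx 52339.0$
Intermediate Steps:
$t = \frac{1}{2}$ ($t = \frac{1}{6} \cdot 3 = \frac{1}{2} \approx 0.5$)
$Q{\left(G,l \right)} = \frac{1}{2} - G$
$j = -94$ ($j = 6 + 3 \left(5 + \frac{5}{3}\right) \left(-1 - 4\right) = 6 + 3 \left(5 + 5 \cdot \frac{1}{3}\right) \left(-1 - 4\right) = 6 + 3 \left(5 + \frac{5}{3}\right) \left(-5\right) = 6 + 3 \cdot \frac{20}{3} \left(-5\right) = 6 + 3 \left(- \frac{100}{3}\right) = 6 - 100 = -94$)
$\frac{232}{Q{\left(-2,0^{2} \right)}} j \left(-6\right) = \frac{232}{\frac{1}{2} - -2} \left(\left(-94\right) \left(-6\right)\right) = \frac{232}{\frac{1}{2} + 2} \cdot 564 = \frac{232}{\frac{5}{2}} \cdot 564 = 232 \cdot \frac{2}{5} \cdot 564 = \frac{464}{5} \cdot 564 = \frac{261696}{5}$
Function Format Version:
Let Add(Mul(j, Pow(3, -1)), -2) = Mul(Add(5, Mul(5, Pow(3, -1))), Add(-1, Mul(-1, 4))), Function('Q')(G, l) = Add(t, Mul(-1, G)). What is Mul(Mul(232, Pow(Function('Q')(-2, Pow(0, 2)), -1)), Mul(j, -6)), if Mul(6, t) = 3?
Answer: Rational(261696, 5) ≈ 52339.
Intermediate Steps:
t = Rational(1, 2) (t = Mul(Rational(1, 6), 3) = Rational(1, 2) ≈ 0.50000)
Function('Q')(G, l) = Add(Rational(1, 2), Mul(-1, G))
j = -94 (j = Add(6, Mul(3, Mul(Add(5, Mul(5, Pow(3, -1))), Add(-1, Mul(-1, 4))))) = Add(6, Mul(3, Mul(Add(5, Mul(5, Rational(1, 3))), Add(-1, -4)))) = Add(6, Mul(3, Mul(Add(5, Rational(5, 3)), -5))) = Add(6, Mul(3, Mul(Rational(20, 3), -5))) = Add(6, Mul(3, Rational(-100, 3))) = Add(6, -100) = -94)
Mul(Mul(232, Pow(Function('Q')(-2, Pow(0, 2)), -1)), Mul(j, -6)) = Mul(Mul(232, Pow(Add(Rational(1, 2), Mul(-1, -2)), -1)), Mul(-94, -6)) = Mul(Mul(232, Pow(Add(Rational(1, 2), 2), -1)), 564) = Mul(Mul(232, Pow(Rational(5, 2), -1)), 564) = Mul(Mul(232, Rational(2, 5)), 564) = Mul(Rational(464, 5), 564) = Rational(261696, 5)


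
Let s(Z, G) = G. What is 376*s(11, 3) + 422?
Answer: 1550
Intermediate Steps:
376*s(11, 3) + 422 = 376*3 + 422 = 1128 + 422 = 1550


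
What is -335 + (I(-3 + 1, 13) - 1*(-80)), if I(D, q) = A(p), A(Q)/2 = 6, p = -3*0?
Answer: -243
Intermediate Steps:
p = 0
A(Q) = 12 (A(Q) = 2*6 = 12)
I(D, q) = 12
-335 + (I(-3 + 1, 13) - 1*(-80)) = -335 + (12 - 1*(-80)) = -335 + (12 + 80) = -335 + 92 = -243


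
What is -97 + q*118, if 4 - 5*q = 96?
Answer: -11341/5 ≈ -2268.2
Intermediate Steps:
q = -92/5 (q = ⅘ - ⅕*96 = ⅘ - 96/5 = -92/5 ≈ -18.400)
-97 + q*118 = -97 - 92/5*118 = -97 - 10856/5 = -11341/5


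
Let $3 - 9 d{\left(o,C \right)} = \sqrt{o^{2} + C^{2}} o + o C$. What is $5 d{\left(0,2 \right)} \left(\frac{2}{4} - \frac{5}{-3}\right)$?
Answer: $\frac{65}{18} \approx 3.6111$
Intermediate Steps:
$d{\left(o,C \right)} = \frac{1}{3} - \frac{C o}{9} - \frac{o \sqrt{C^{2} + o^{2}}}{9}$ ($d{\left(o,C \right)} = \frac{1}{3} - \frac{\sqrt{o^{2} + C^{2}} o + o C}{9} = \frac{1}{3} - \frac{\sqrt{C^{2} + o^{2}} o + C o}{9} = \frac{1}{3} - \frac{o \sqrt{C^{2} + o^{2}} + C o}{9} = \frac{1}{3} - \frac{C o + o \sqrt{C^{2} + o^{2}}}{9} = \frac{1}{3} - \left(\frac{C o}{9} + \frac{o \sqrt{C^{2} + o^{2}}}{9}\right) = \frac{1}{3} - \frac{C o}{9} - \frac{o \sqrt{C^{2} + o^{2}}}{9}$)
$5 d{\left(0,2 \right)} \left(\frac{2}{4} - \frac{5}{-3}\right) = 5 \left(\frac{1}{3} - \frac{2}{9} \cdot 0 - 0 \sqrt{2^{2} + 0^{2}}\right) \left(\frac{2}{4} - \frac{5}{-3}\right) = 5 \left(\frac{1}{3} + 0 - 0 \sqrt{4 + 0}\right) \left(2 \cdot \frac{1}{4} - - \frac{5}{3}\right) = 5 \left(\frac{1}{3} + 0 - 0 \sqrt{4}\right) \left(\frac{1}{2} + \frac{5}{3}\right) = 5 \left(\frac{1}{3} + 0 - 0 \cdot 2\right) \frac{13}{6} = 5 \left(\frac{1}{3} + 0 + 0\right) \frac{13}{6} = 5 \cdot \frac{1}{3} \cdot \frac{13}{6} = \frac{5}{3} \cdot \frac{13}{6} = \frac{65}{18}$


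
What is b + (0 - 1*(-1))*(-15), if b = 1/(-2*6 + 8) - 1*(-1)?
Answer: -57/4 ≈ -14.250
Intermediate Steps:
b = ¾ (b = 1/(-12 + 8) + 1 = 1/(-4) + 1 = -¼ + 1 = ¾ ≈ 0.75000)
b + (0 - 1*(-1))*(-15) = ¾ + (0 - 1*(-1))*(-15) = ¾ + (0 + 1)*(-15) = ¾ + 1*(-15) = ¾ - 15 = -57/4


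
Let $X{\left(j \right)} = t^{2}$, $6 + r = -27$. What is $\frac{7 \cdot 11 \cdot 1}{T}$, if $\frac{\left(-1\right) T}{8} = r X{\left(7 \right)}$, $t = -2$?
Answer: $\frac{7}{96} \approx 0.072917$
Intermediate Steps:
$r = -33$ ($r = -6 - 27 = -33$)
$X{\left(j \right)} = 4$ ($X{\left(j \right)} = \left(-2\right)^{2} = 4$)
$T = 1056$ ($T = - 8 \left(\left(-33\right) 4\right) = \left(-8\right) \left(-132\right) = 1056$)
$\frac{7 \cdot 11 \cdot 1}{T} = \frac{7 \cdot 11 \cdot 1}{1056} = 77 \cdot 1 \cdot \frac{1}{1056} = 77 \cdot \frac{1}{1056} = \frac{7}{96}$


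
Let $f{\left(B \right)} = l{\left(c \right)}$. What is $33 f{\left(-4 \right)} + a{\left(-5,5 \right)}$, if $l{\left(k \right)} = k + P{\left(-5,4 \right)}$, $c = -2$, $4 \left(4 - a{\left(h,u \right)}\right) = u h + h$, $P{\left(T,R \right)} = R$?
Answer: $\frac{155}{2} \approx 77.5$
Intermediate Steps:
$a{\left(h,u \right)} = 4 - \frac{h}{4} - \frac{h u}{4}$ ($a{\left(h,u \right)} = 4 - \frac{u h + h}{4} = 4 - \frac{h u + h}{4} = 4 - \frac{h + h u}{4} = 4 - \left(\frac{h}{4} + \frac{h u}{4}\right) = 4 - \frac{h}{4} - \frac{h u}{4}$)
$l{\left(k \right)} = 4 + k$ ($l{\left(k \right)} = k + 4 = 4 + k$)
$f{\left(B \right)} = 2$ ($f{\left(B \right)} = 4 - 2 = 2$)
$33 f{\left(-4 \right)} + a{\left(-5,5 \right)} = 33 \cdot 2 - \left(- \frac{21}{4} - \frac{25}{4}\right) = 66 + \left(4 + \frac{5}{4} + \frac{25}{4}\right) = 66 + \frac{23}{2} = \frac{155}{2}$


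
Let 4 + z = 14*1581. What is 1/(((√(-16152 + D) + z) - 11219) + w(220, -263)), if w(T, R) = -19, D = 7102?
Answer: 5446/59322357 - 5*I*√362/118644714 ≈ 9.1803e-5 - 8.0182e-7*I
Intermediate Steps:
z = 22130 (z = -4 + 14*1581 = -4 + 22134 = 22130)
1/(((√(-16152 + D) + z) - 11219) + w(220, -263)) = 1/(((√(-16152 + 7102) + 22130) - 11219) - 19) = 1/(((√(-9050) + 22130) - 11219) - 19) = 1/(((5*I*√362 + 22130) - 11219) - 19) = 1/(((22130 + 5*I*√362) - 11219) - 19) = 1/((10911 + 5*I*√362) - 19) = 1/(10892 + 5*I*√362)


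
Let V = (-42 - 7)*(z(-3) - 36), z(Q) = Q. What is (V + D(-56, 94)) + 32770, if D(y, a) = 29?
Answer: 34710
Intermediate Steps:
V = 1911 (V = (-42 - 7)*(-3 - 36) = -49*(-39) = 1911)
(V + D(-56, 94)) + 32770 = (1911 + 29) + 32770 = 1940 + 32770 = 34710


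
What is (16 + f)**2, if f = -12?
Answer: 16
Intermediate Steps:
(16 + f)**2 = (16 - 12)**2 = 4**2 = 16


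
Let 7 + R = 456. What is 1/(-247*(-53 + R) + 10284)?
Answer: -1/87528 ≈ -1.1425e-5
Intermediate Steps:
R = 449 (R = -7 + 456 = 449)
1/(-247*(-53 + R) + 10284) = 1/(-247*(-53 + 449) + 10284) = 1/(-247*396 + 10284) = 1/(-97812 + 10284) = 1/(-87528) = -1/87528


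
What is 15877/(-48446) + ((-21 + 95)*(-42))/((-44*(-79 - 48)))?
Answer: -59822711/67679062 ≈ -0.88392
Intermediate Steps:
15877/(-48446) + ((-21 + 95)*(-42))/((-44*(-79 - 48))) = 15877*(-1/48446) + (74*(-42))/((-44*(-127))) = -15877/48446 - 3108/5588 = -15877/48446 - 3108*1/5588 = -15877/48446 - 777/1397 = -59822711/67679062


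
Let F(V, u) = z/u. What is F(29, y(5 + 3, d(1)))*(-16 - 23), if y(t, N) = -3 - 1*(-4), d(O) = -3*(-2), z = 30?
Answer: -1170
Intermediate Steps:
d(O) = 6
y(t, N) = 1 (y(t, N) = -3 + 4 = 1)
F(V, u) = 30/u
F(29, y(5 + 3, d(1)))*(-16 - 23) = (30/1)*(-16 - 23) = (30*1)*(-39) = 30*(-39) = -1170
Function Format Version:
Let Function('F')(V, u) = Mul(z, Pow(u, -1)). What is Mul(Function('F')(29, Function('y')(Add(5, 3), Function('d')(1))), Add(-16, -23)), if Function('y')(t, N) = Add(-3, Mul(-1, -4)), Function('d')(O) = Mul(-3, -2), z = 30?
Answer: -1170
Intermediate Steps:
Function('d')(O) = 6
Function('y')(t, N) = 1 (Function('y')(t, N) = Add(-3, 4) = 1)
Function('F')(V, u) = Mul(30, Pow(u, -1))
Mul(Function('F')(29, Function('y')(Add(5, 3), Function('d')(1))), Add(-16, -23)) = Mul(Mul(30, Pow(1, -1)), Add(-16, -23)) = Mul(Mul(30, 1), -39) = Mul(30, -39) = -1170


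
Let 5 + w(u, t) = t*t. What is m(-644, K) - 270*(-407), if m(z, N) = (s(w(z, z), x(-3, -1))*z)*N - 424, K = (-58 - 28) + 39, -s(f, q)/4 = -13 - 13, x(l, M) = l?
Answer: 3257338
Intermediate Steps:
w(u, t) = -5 + t**2 (w(u, t) = -5 + t*t = -5 + t**2)
s(f, q) = 104 (s(f, q) = -4*(-13 - 13) = -4*(-26) = 104)
K = -47 (K = -86 + 39 = -47)
m(z, N) = -424 + 104*N*z (m(z, N) = (104*z)*N - 424 = 104*N*z - 424 = -424 + 104*N*z)
m(-644, K) - 270*(-407) = (-424 + 104*(-47)*(-644)) - 270*(-407) = (-424 + 3147872) - 1*(-109890) = 3147448 + 109890 = 3257338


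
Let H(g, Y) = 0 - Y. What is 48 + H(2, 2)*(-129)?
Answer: 306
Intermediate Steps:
H(g, Y) = -Y
48 + H(2, 2)*(-129) = 48 - 1*2*(-129) = 48 - 2*(-129) = 48 + 258 = 306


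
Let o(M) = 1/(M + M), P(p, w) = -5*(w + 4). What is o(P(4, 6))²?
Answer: 1/10000 ≈ 0.00010000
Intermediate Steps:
P(p, w) = -20 - 5*w (P(p, w) = -5*(4 + w) = -20 - 5*w)
o(M) = 1/(2*M)
o(P(4, 6))² = (1/(2*(-20 - 5*6)))² = (1/(2*(-20 - 30)))² = ((½)/(-50))² = ((½)*(-1/50))² = (-1/100)² = 1/10000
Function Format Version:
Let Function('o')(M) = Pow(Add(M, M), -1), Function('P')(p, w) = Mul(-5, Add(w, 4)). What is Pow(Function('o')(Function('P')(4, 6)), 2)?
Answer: Rational(1, 10000) ≈ 0.00010000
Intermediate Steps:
Function('P')(p, w) = Add(-20, Mul(-5, w)) (Function('P')(p, w) = Mul(-5, Add(4, w)) = Add(-20, Mul(-5, w)))
Function('o')(M) = Mul(Rational(1, 2), Pow(M, -1)) (Function('o')(M) = Pow(Mul(2, M), -1) = Mul(Rational(1, 2), Pow(M, -1)))
Pow(Function('o')(Function('P')(4, 6)), 2) = Pow(Mul(Rational(1, 2), Pow(Add(-20, Mul(-5, 6)), -1)), 2) = Pow(Mul(Rational(1, 2), Pow(Add(-20, -30), -1)), 2) = Pow(Mul(Rational(1, 2), Pow(-50, -1)), 2) = Pow(Mul(Rational(1, 2), Rational(-1, 50)), 2) = Pow(Rational(-1, 100), 2) = Rational(1, 10000)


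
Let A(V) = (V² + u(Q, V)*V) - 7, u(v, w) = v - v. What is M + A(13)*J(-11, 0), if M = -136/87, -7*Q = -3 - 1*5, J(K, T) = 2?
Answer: 28052/87 ≈ 322.44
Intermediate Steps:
Q = 8/7 (Q = -(-3 - 1*5)/7 = -(-3 - 5)/7 = -⅐*(-8) = 8/7 ≈ 1.1429)
u(v, w) = 0
A(V) = -7 + V² (A(V) = (V² + 0*V) - 7 = (V² + 0) - 7 = V² - 7 = -7 + V²)
M = -136/87 (M = -136*1/87 = -136/87 ≈ -1.5632)
M + A(13)*J(-11, 0) = -136/87 + (-7 + 13²)*2 = -136/87 + (-7 + 169)*2 = -136/87 + 162*2 = -136/87 + 324 = 28052/87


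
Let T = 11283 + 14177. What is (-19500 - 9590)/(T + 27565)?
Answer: -5818/10605 ≈ -0.54861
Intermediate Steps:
T = 25460
(-19500 - 9590)/(T + 27565) = (-19500 - 9590)/(25460 + 27565) = -29090/53025 = -29090*1/53025 = -5818/10605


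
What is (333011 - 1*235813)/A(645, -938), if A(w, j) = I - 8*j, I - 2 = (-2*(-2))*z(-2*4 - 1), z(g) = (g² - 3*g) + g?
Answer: 48599/3951 ≈ 12.300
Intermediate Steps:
z(g) = g² - 2*g
I = 398 (I = 2 + (-2*(-2))*((-2*4 - 1)*(-2 + (-2*4 - 1))) = 2 + 4*((-8 - 1)*(-2 + (-8 - 1))) = 2 + 4*(-9*(-2 - 9)) = 2 + 4*(-9*(-11)) = 2 + 4*99 = 2 + 396 = 398)
A(w, j) = 398 - 8*j
(333011 - 1*235813)/A(645, -938) = (333011 - 1*235813)/(398 - 8*(-938)) = (333011 - 235813)/(398 + 7504) = 97198/7902 = 97198*(1/7902) = 48599/3951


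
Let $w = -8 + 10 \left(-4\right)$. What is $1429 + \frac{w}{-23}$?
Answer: $\frac{32915}{23} \approx 1431.1$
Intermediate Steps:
$w = -48$ ($w = -8 - 40 = -48$)
$1429 + \frac{w}{-23} = 1429 - \frac{48}{-23} = 1429 - - \frac{48}{23} = 1429 + \frac{48}{23} = \frac{32915}{23}$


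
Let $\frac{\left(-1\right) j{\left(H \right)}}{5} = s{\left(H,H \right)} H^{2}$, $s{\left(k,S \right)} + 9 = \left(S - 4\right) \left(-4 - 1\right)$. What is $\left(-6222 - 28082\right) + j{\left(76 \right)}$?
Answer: $10622416$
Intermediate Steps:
$s{\left(k,S \right)} = 11 - 5 S$ ($s{\left(k,S \right)} = -9 + \left(S - 4\right) \left(-4 - 1\right) = -9 + \left(-4 + S\right) \left(-5\right) = -9 - \left(-20 + 5 S\right) = 11 - 5 S$)
$j{\left(H \right)} = - 5 H^{2} \left(11 - 5 H\right)$ ($j{\left(H \right)} = - 5 \left(11 - 5 H\right) H^{2} = - 5 H^{2} \left(11 - 5 H\right)$)
$\left(-6222 - 28082\right) + j{\left(76 \right)} = \left(-6222 - 28082\right) + 76^{2} \left(-55 + 25 \cdot 76\right) = \left(-6222 - 28082\right) + 5776 \left(-55 + 1900\right) = -34304 + 5776 \cdot 1845 = -34304 + 10656720 = 10622416$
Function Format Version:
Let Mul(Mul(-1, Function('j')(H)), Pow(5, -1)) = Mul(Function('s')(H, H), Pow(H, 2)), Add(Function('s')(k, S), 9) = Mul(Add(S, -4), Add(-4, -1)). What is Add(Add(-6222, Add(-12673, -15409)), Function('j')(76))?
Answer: 10622416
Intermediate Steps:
Function('s')(k, S) = Add(11, Mul(-5, S)) (Function('s')(k, S) = Add(-9, Mul(Add(S, -4), Add(-4, -1))) = Add(-9, Mul(Add(-4, S), -5)) = Add(-9, Add(20, Mul(-5, S))) = Add(11, Mul(-5, S)))
Function('j')(H) = Mul(-5, Pow(H, 2), Add(11, Mul(-5, H))) (Function('j')(H) = Mul(-5, Mul(Add(11, Mul(-5, H)), Pow(H, 2))) = Mul(-5, Mul(Pow(H, 2), Add(11, Mul(-5, H)))) = Mul(-5, Pow(H, 2), Add(11, Mul(-5, H))))
Add(Add(-6222, Add(-12673, -15409)), Function('j')(76)) = Add(Add(-6222, Add(-12673, -15409)), Mul(Pow(76, 2), Add(-55, Mul(25, 76)))) = Add(Add(-6222, -28082), Mul(5776, Add(-55, 1900))) = Add(-34304, Mul(5776, 1845)) = Add(-34304, 10656720) = 10622416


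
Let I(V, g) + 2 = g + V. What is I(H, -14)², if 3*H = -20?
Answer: 4624/9 ≈ 513.78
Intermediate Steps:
H = -20/3 (H = (⅓)*(-20) = -20/3 ≈ -6.6667)
I(V, g) = -2 + V + g (I(V, g) = -2 + (g + V) = -2 + (V + g) = -2 + V + g)
I(H, -14)² = (-2 - 20/3 - 14)² = (-68/3)² = 4624/9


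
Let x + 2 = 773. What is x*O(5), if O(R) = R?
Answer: 3855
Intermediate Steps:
x = 771 (x = -2 + 773 = 771)
x*O(5) = 771*5 = 3855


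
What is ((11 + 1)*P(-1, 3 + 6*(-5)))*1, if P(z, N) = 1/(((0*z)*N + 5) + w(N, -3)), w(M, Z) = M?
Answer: -6/11 ≈ -0.54545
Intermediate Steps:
P(z, N) = 1/(5 + N) (P(z, N) = 1/(((0*z)*N + 5) + N) = 1/((0*N + 5) + N) = 1/((0 + 5) + N) = 1/(5 + N))
((11 + 1)*P(-1, 3 + 6*(-5)))*1 = ((11 + 1)/(5 + (3 + 6*(-5))))*1 = (12/(5 + (3 - 30)))*1 = (12/(5 - 27))*1 = (12/(-22))*1 = (12*(-1/22))*1 = -6/11*1 = -6/11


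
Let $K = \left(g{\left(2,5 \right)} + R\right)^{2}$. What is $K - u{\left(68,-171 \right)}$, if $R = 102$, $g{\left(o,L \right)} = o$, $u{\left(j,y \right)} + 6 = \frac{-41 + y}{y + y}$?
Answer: $\frac{1850456}{171} \approx 10821.0$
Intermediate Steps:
$u{\left(j,y \right)} = -6 + \frac{-41 + y}{2 y}$ ($u{\left(j,y \right)} = -6 + \frac{-41 + y}{y + y} = -6 + \frac{-41 + y}{2 y}$)
$K = 10816$ ($K = \left(2 + 102\right)^{2} = 104^{2} = 10816$)
$K - u{\left(68,-171 \right)} = 10816 - \frac{-41 - -1881}{2 \left(-171\right)} = 10816 - \frac{1}{2} \left(- \frac{1}{171}\right) \left(-41 + 1881\right) = 10816 - \frac{1}{2} \left(- \frac{1}{171}\right) 1840 = 10816 - - \frac{920}{171} = 10816 + \frac{920}{171} = \frac{1850456}{171}$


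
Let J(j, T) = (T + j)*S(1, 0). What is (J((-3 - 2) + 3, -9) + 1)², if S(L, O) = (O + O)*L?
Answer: 1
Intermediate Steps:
S(L, O) = 2*L*O (S(L, O) = (2*O)*L = 2*L*O)
J(j, T) = 0 (J(j, T) = (T + j)*(2*1*0) = (T + j)*0 = 0)
(J((-3 - 2) + 3, -9) + 1)² = (0 + 1)² = 1² = 1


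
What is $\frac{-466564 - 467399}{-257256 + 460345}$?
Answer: $- \frac{933963}{203089} \approx -4.5988$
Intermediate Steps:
$\frac{-466564 - 467399}{-257256 + 460345} = - \frac{933963}{203089}$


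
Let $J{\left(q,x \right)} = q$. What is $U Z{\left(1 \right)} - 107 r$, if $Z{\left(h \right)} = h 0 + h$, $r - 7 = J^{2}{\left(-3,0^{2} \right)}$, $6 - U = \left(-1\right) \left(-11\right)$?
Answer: $-1717$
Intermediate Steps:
$U = -5$ ($U = 6 - \left(-1\right) \left(-11\right) = 6 - 11 = -5$)
$r = 16$ ($r = 7 + \left(-3\right)^{2} = 7 + 9 = 16$)
$Z{\left(h \right)} = h$ ($Z{\left(h \right)} = 0 + h = h$)
$U Z{\left(1 \right)} - 107 r = \left(-5\right) 1 - 1712 = -5 - 1712 = -1717$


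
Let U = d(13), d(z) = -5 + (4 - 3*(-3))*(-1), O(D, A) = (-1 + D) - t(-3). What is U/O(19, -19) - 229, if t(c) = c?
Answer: -1609/7 ≈ -229.86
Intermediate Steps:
O(D, A) = 2 + D (O(D, A) = (-1 + D) - 1*(-3) = (-1 + D) + 3 = 2 + D)
d(z) = -18 (d(z) = -5 + (4 + 9)*(-1) = -5 + 13*(-1) = -5 - 13 = -18)
U = -18
U/O(19, -19) - 229 = -18/(2 + 19) - 229 = -18/21 - 229 = -18*1/21 - 229 = -6/7 - 229 = -1609/7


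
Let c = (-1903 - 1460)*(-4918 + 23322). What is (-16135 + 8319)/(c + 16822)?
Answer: 3908/30937915 ≈ 0.00012632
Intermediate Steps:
c = -61892652 (c = -3363*18404 = -61892652)
(-16135 + 8319)/(c + 16822) = (-16135 + 8319)/(-61892652 + 16822) = -7816/(-61875830) = -7816*(-1/61875830) = 3908/30937915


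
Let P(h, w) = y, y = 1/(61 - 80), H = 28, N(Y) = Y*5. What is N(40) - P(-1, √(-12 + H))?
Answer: 3801/19 ≈ 200.05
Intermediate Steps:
N(Y) = 5*Y
y = -1/19 (y = 1/(-19) = -1/19 ≈ -0.052632)
P(h, w) = -1/19
N(40) - P(-1, √(-12 + H)) = 5*40 - 1*(-1/19) = 200 + 1/19 = 3801/19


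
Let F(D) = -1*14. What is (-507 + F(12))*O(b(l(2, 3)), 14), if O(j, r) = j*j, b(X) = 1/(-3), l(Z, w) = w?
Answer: -521/9 ≈ -57.889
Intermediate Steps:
F(D) = -14
b(X) = -1/3
O(j, r) = j**2
(-507 + F(12))*O(b(l(2, 3)), 14) = (-507 - 14)*(-1/3)**2 = -521*1/9 = -521/9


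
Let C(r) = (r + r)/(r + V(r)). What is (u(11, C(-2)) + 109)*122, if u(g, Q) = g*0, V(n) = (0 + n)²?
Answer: 13298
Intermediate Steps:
V(n) = n²
C(r) = 2*r/(r + r²) (C(r) = (r + r)/(r + r²) = (2*r)/(r + r²) = 2*r/(r + r²))
u(g, Q) = 0
(u(11, C(-2)) + 109)*122 = (0 + 109)*122 = 109*122 = 13298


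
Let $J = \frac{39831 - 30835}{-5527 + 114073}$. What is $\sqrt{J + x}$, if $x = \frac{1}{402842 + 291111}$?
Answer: $\frac{\sqrt{117563077373863709523}}{37662911169} \approx 0.28789$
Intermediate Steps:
$x = \frac{1}{693953} \approx 1.441 \cdot 10^{-6}$
$J = \frac{4498}{54273}$ ($J = \frac{8996}{108546} = 8996 \cdot \frac{1}{108546} = \frac{4498}{54273} \approx 0.082877$)
$\sqrt{J + x} = \sqrt{\frac{4498}{54273} + \frac{1}{693953}} = \sqrt{\frac{3121454867}{37662911169}} = \frac{\sqrt{117563077373863709523}}{37662911169}$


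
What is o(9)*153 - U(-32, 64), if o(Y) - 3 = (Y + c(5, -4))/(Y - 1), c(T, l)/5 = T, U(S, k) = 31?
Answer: 4313/4 ≈ 1078.3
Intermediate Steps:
c(T, l) = 5*T
o(Y) = 3 + (25 + Y)/(-1 + Y) (o(Y) = 3 + (Y + 5*5)/(Y - 1) = 3 + (Y + 25)/(-1 + Y) = 3 + (25 + Y)/(-1 + Y))
o(9)*153 - U(-32, 64) = (2*(11 + 2*9)/(-1 + 9))*153 - 1*31 = (2*(11 + 18)/8)*153 - 31 = (2*(1/8)*29)*153 - 31 = (29/4)*153 - 31 = 4437/4 - 31 = 4313/4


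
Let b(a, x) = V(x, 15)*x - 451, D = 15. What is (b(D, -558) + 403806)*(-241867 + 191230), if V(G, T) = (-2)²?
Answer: -20311665351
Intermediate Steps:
V(G, T) = 4
b(a, x) = -451 + 4*x (b(a, x) = 4*x - 451 = -451 + 4*x)
(b(D, -558) + 403806)*(-241867 + 191230) = ((-451 + 4*(-558)) + 403806)*(-241867 + 191230) = ((-451 - 2232) + 403806)*(-50637) = (-2683 + 403806)*(-50637) = 401123*(-50637) = -20311665351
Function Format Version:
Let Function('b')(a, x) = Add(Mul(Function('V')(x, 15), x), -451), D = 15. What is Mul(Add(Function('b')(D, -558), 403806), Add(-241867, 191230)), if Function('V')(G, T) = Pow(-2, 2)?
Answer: -20311665351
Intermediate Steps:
Function('V')(G, T) = 4
Function('b')(a, x) = Add(-451, Mul(4, x)) (Function('b')(a, x) = Add(Mul(4, x), -451) = Add(-451, Mul(4, x)))
Mul(Add(Function('b')(D, -558), 403806), Add(-241867, 191230)) = Mul(Add(Add(-451, Mul(4, -558)), 403806), Add(-241867, 191230)) = Mul(Add(Add(-451, -2232), 403806), -50637) = Mul(Add(-2683, 403806), -50637) = Mul(401123, -50637) = -20311665351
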